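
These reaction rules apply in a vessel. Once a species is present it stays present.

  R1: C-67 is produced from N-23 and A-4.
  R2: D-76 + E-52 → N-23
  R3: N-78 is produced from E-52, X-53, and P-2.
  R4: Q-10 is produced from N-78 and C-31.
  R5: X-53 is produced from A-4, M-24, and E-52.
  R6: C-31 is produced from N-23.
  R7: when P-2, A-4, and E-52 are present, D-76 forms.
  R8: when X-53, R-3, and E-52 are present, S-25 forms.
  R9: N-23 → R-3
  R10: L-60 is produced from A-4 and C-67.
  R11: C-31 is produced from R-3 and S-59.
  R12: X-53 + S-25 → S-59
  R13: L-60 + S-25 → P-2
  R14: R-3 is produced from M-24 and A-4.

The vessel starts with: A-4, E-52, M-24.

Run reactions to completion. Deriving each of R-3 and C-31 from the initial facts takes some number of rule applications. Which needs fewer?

R-3

R-3: M-24 and A-4 present → R-3 forms (R14). [1 rule application]
C-31: A-4, M-24, and E-52 present → X-53 forms (R5). M-24 and A-4 present → R-3 forms (R14). X-53, R-3, and E-52 present → S-25 forms (R8). X-53 and S-25 present → S-59 forms (R12). R-3 and S-59 present → C-31 forms (R11). [5 rule applications]
R-3 needs fewer.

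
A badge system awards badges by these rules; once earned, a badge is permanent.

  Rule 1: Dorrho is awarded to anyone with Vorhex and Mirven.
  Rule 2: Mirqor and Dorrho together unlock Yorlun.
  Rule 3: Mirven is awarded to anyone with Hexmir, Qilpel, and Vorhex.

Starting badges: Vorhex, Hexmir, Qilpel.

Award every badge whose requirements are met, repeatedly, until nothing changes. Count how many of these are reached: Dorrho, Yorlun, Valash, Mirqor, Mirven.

2

With Hexmir, Qilpel, and Vorhex, Mirven is earned (Rule 3).
With Vorhex and Mirven, Dorrho is earned (Rule 1).
Dorrho: reached.
Yorlun would need Mirqor and Dorrho (Rule 2), but Mirqor is never earned.
No rule produces Valash, and it is not given.
No rule produces Mirqor, and it is not given.
Mirven: reached.
Reached: Dorrho and Mirven — 2 of the 5.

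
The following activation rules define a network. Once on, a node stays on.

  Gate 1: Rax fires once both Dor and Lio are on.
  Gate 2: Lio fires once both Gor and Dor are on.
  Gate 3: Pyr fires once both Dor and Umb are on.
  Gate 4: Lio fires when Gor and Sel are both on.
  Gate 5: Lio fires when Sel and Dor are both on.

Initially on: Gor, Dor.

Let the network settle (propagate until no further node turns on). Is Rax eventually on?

Gor and Dor are on, so Lio fires (Gate 2).
Dor and Lio are on, so Rax fires (Gate 1).

Yes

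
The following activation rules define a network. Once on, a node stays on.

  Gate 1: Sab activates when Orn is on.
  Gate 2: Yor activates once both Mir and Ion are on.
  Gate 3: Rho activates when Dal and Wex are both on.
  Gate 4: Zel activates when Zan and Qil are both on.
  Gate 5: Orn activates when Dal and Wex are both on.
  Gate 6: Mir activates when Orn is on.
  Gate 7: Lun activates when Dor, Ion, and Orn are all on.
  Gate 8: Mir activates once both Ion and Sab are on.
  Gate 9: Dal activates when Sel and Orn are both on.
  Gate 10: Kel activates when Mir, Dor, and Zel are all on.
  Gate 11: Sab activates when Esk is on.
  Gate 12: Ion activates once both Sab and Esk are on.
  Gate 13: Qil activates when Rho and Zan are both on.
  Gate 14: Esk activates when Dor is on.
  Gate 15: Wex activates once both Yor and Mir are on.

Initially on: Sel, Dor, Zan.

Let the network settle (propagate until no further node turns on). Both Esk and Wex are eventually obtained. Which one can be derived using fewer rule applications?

Esk

Esk: Gate 14: Dor on → Esk on. [1 rule application]
Wex: Dor is on, so Esk activates (Gate 14). Gate 11: Esk on → Sab on. Sab and Esk are on, so Ion activates (Gate 12). Ion and Sab are on, so Mir activates (Gate 8). Mir and Ion are on, so Yor activates (Gate 2). Gate 15: Yor and Mir on → Wex on. [6 rule applications]
Esk needs fewer.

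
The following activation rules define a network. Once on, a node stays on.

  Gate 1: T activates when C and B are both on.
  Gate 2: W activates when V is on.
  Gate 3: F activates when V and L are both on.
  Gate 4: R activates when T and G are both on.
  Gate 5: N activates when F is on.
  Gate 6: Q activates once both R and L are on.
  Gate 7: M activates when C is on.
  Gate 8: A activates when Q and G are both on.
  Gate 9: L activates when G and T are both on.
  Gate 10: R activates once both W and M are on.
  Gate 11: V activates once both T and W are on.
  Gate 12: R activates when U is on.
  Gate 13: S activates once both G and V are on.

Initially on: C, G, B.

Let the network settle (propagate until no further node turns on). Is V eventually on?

No

V would need T and W (Gate 11), but W never turns on.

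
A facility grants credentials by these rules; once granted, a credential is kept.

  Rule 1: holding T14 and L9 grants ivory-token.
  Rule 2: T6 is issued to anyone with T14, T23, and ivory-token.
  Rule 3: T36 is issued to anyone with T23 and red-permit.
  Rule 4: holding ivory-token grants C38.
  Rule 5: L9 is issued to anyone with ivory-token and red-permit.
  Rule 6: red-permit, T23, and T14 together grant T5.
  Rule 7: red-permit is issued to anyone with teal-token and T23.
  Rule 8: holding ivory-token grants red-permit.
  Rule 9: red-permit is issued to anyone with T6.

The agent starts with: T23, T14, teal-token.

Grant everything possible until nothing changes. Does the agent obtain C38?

C38 would need ivory-token (Rule 4), but ivory-token is never granted.

No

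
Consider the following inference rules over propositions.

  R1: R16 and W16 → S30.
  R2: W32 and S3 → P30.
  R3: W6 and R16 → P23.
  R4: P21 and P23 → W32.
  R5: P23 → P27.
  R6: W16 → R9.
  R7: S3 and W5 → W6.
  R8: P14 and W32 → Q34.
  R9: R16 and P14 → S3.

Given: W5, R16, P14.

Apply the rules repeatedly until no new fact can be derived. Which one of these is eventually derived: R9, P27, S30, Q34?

R16 and P14 hold, so S3 follows (R9).
S3 and W5 hold, so W6 follows (R7).
W6 and R16 hold, so P23 follows (R3).
P23 holds, so P27 follows (R5).
Q34 would need P14 and W32 (R8), but W32 is never established. R9 would need W16 (R6), but W16 is never established. S30 would need R16 and W16 (R1), but W16 is never established.

P27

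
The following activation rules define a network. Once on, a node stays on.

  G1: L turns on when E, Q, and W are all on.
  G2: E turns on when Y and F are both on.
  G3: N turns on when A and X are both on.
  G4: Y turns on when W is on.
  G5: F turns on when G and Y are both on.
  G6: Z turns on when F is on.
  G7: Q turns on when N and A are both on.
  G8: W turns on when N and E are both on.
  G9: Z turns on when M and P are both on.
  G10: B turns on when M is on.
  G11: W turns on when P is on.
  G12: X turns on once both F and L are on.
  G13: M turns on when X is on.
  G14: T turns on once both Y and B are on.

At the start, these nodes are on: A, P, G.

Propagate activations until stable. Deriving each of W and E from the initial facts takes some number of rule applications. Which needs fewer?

W

W: G11: P on → W on. [1 rule application]
E: G11: P on → W on. W is on, so Y turns on (G4). G and Y are on, so F turns on (G5). G2: Y and F on → E on. [4 rule applications]
W needs fewer.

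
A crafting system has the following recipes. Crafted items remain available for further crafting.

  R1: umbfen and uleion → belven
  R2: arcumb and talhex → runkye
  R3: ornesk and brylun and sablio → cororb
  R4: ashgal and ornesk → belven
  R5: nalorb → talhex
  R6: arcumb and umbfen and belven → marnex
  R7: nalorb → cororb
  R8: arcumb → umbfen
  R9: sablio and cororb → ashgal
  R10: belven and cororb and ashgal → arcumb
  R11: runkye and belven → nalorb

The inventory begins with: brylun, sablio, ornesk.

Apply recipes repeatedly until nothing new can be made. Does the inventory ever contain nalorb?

nalorb would need runkye and belven (R11), but runkye is never obtained.

No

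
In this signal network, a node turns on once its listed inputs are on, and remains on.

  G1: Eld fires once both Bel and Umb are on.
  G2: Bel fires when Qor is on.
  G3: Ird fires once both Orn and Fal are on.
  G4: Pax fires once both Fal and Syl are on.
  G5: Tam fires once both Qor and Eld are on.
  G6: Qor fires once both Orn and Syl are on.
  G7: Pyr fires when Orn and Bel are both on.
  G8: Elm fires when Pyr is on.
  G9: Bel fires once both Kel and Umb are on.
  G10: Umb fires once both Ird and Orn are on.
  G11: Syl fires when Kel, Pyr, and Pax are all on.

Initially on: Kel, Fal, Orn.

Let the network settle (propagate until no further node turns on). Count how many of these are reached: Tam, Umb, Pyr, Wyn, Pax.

2

Orn and Fal are on, so Ird fires (G3).
G10: Ird and Orn on → Umb on.
Kel and Umb are on, so Bel fires (G9).
Orn and Bel are on, so Pyr fires (G7).
Tam would need Qor and Eld (G5), but Qor never turns on.
Umb: reached.
Pyr: reached.
No rule produces Wyn, and it is not given.
Pax would need Fal and Syl (G4), but Syl never turns on.
Reached: Umb and Pyr — 2 of the 5.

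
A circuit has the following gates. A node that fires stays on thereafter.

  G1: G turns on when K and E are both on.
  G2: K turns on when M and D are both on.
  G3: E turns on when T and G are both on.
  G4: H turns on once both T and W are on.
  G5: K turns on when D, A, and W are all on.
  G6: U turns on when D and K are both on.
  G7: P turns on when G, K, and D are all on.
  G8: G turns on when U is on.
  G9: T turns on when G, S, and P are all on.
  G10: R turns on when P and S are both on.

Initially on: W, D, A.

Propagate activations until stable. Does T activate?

T would need G, S, and P (G9), but S never turns on.

No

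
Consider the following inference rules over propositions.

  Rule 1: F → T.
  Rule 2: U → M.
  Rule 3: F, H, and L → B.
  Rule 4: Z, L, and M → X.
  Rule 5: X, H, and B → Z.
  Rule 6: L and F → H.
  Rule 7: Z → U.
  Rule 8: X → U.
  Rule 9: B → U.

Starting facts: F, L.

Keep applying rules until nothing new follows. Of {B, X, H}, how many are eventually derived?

L and F hold, so H follows (Rule 6).
From F, H, and L, Rule 3 gives B.
B: reached.
X would need Z, L, and M (Rule 4), but Z is never established.
H: reached.
Reached: B and H — 2 of the 3.

2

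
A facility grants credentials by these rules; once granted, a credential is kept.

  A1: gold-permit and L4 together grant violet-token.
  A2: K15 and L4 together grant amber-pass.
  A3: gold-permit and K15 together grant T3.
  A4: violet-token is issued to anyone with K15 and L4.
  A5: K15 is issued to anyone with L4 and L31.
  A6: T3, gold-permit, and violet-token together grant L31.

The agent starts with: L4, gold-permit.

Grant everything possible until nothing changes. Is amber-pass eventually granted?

amber-pass would need K15 and L4 (A2), but K15 is never granted.

No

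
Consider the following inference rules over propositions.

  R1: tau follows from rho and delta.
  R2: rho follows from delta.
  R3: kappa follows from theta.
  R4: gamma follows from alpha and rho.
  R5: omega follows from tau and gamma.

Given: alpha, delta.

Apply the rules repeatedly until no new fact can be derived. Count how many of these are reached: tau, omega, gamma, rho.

From delta, R2 gives rho.
From alpha and rho, R4 gives gamma.
rho and delta hold, so tau follows (R1).
From tau and gamma, R5 gives omega.
tau: reached.
omega: reached.
gamma: reached.
rho: reached.
All 4 are reached.

4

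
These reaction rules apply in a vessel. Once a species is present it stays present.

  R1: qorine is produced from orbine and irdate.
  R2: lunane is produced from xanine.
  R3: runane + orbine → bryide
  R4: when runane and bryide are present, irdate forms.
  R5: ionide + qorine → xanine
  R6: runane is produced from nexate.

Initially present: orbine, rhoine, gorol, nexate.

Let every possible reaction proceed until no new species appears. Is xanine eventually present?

No

xanine would need ionide and qorine (R5), but ionide never forms.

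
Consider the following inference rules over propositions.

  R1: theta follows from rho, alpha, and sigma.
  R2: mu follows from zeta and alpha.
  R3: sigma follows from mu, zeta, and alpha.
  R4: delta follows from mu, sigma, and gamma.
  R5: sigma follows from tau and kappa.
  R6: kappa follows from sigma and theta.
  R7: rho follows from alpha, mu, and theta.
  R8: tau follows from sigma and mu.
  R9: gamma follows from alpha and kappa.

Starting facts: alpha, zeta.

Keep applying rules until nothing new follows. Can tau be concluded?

zeta and alpha hold, so mu follows (R2).
From mu, zeta, and alpha, R3 gives sigma.
sigma and mu hold, so tau follows (R8).

Yes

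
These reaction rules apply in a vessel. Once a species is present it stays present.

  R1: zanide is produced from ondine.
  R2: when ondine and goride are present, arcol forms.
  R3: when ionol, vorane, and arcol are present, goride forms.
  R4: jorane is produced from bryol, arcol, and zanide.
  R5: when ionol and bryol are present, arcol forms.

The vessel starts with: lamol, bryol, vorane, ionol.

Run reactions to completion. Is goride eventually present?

Yes

ionol and bryol present → arcol forms (R5).
ionol, vorane, and arcol present → goride forms (R3).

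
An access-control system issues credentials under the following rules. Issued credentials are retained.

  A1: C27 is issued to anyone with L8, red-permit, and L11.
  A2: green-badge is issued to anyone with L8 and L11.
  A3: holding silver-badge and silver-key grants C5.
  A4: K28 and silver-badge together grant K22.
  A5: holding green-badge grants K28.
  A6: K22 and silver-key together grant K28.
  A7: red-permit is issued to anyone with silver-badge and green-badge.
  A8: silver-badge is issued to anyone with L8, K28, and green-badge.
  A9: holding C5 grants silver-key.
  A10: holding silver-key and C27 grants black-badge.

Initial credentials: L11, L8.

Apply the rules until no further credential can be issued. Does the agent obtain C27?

Yes

Holding L8 and L11 grants green-badge (A2).
Holding green-badge grants K28 (A5).
Holding L8, K28, and green-badge grants silver-badge (A8).
Holding silver-badge and green-badge grants red-permit (A7).
Holding L8, red-permit, and L11 grants C27 (A1).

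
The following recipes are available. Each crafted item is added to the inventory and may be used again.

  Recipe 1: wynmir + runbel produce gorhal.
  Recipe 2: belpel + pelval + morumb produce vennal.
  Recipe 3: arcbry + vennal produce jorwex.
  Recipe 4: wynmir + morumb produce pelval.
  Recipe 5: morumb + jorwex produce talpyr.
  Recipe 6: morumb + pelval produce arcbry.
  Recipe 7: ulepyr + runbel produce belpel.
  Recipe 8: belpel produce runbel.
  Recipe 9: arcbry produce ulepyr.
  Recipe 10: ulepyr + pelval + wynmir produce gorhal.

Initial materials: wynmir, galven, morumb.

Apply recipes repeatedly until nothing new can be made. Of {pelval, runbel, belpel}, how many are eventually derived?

wynmir + morumb → pelval (Recipe 4).
pelval: reached.
runbel would need belpel (Recipe 8), but belpel is never obtained.
belpel would need ulepyr and runbel (Recipe 7), but runbel is never obtained.
Reached: pelval — 1 of the 3.

1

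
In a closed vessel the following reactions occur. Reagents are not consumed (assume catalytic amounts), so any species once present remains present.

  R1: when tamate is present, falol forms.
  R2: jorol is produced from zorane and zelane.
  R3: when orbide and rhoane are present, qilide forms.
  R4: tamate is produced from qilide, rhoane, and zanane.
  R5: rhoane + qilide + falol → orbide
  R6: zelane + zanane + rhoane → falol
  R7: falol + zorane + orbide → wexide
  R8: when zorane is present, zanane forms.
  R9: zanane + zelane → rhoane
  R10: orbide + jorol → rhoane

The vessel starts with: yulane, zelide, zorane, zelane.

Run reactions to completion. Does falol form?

zorane present → zanane forms (R8).
zanane and zelane present → rhoane forms (R9).
zelane, zanane, and rhoane present → falol forms (R6).

Yes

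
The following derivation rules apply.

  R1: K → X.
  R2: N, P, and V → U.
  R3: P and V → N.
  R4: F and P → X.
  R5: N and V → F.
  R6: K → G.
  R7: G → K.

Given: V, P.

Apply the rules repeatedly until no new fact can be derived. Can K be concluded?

K would need G (R7), but G is never established.

No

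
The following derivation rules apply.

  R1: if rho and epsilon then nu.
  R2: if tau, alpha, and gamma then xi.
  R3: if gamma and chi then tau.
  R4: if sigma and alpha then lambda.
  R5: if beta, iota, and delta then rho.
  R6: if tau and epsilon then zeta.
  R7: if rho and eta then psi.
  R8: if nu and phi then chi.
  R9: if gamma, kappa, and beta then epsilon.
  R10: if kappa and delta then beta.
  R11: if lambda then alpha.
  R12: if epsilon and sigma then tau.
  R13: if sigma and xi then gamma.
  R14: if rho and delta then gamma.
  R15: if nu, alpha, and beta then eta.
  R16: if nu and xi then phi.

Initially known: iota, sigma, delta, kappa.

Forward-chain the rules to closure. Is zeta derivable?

kappa and delta hold, so beta follows (R10).
beta, iota, and delta hold, so rho follows (R5).
rho and delta hold, so gamma follows (R14).
gamma, kappa, and beta hold, so epsilon follows (R9).
From epsilon and sigma, R12 gives tau.
From tau and epsilon, R6 gives zeta.

Yes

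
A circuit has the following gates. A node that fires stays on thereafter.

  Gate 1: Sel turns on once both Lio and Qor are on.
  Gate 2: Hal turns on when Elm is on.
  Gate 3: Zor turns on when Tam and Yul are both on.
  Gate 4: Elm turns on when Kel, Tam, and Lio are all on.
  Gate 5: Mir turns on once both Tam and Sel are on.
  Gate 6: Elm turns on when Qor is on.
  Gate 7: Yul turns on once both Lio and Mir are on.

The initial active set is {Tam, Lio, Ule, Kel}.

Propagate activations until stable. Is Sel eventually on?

Sel would need Lio and Qor (Gate 1), but Qor never turns on.

No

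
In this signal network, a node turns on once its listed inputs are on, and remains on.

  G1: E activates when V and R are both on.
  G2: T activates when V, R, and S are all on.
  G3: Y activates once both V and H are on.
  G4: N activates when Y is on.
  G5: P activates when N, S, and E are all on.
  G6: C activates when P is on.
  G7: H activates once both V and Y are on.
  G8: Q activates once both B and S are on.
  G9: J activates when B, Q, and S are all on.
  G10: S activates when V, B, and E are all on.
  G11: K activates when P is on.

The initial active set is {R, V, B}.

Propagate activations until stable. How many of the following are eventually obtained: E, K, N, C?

1

V and R are on, so E activates (G1).
E: reached.
K would need P (G11), but P never turns on.
N would need Y (G4), but Y never turns on.
C would need P (G6), but P never turns on.
Reached: E — 1 of the 4.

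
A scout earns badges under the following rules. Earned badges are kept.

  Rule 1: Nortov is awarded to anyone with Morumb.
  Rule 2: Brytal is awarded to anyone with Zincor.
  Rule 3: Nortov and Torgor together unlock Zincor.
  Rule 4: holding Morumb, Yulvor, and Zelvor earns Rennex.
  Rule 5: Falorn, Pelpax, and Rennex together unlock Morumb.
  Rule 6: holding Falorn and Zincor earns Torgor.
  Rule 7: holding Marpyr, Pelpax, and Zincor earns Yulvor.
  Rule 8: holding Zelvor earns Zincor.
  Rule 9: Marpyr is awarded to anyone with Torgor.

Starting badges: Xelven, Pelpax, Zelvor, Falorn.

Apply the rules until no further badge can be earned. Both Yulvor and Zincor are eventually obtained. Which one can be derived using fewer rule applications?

Zincor

Zincor: With Zelvor, Zincor is earned (Rule 8). [1 rule application]
Yulvor: With Zelvor, Zincor is earned (Rule 8). With Falorn and Zincor, Torgor is earned (Rule 6). With Torgor, Marpyr is earned (Rule 9). With Marpyr, Pelpax, and Zincor, Yulvor is earned (Rule 7). [4 rule applications]
Zincor needs fewer.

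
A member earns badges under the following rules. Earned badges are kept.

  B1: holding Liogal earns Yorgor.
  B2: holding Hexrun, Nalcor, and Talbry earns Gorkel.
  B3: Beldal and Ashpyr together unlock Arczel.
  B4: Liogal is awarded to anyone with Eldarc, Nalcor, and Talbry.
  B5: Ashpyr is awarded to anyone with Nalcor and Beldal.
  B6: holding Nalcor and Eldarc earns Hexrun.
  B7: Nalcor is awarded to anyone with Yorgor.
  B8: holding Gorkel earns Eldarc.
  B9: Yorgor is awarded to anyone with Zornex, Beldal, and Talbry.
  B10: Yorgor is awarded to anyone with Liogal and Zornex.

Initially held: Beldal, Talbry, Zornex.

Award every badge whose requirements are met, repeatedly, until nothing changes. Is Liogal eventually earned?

Liogal would need Eldarc, Nalcor, and Talbry (B4), but Eldarc is never earned.

No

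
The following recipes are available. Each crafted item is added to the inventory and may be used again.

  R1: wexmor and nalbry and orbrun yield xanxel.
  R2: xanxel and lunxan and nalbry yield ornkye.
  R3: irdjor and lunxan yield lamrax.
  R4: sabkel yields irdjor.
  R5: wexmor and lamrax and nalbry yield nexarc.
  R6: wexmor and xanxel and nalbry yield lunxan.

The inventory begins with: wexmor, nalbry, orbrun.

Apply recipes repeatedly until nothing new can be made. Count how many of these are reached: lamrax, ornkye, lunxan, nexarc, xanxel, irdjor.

wexmor and nalbry and orbrun → xanxel (R1).
wexmor and xanxel and nalbry → lunxan (R6).
Using R2, xanxel, lunxan, and nalbry make ornkye.
lamrax would need irdjor and lunxan (R3), but irdjor is never obtained.
ornkye: reached.
lunxan: reached.
nexarc would need wexmor, lamrax, and nalbry (R5), but lamrax is never obtained.
xanxel: reached.
irdjor would need sabkel (R4), but sabkel is never obtained.
Reached: ornkye, lunxan, and xanxel — 3 of the 6.

3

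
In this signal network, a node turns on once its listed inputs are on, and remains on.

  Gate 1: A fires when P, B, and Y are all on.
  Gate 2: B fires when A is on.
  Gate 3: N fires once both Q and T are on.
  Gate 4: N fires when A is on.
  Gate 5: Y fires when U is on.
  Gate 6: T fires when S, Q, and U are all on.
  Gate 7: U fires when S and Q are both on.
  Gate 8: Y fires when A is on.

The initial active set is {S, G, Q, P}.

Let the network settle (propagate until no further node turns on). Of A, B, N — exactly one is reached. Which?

N

S and Q are on, so U fires (Gate 7).
S, Q, and U are on, so T fires (Gate 6).
Gate 3: Q and T on → N on.
A would need P, B, and Y (Gate 1), but B never turns on. B would need A (Gate 2), but A never turns on.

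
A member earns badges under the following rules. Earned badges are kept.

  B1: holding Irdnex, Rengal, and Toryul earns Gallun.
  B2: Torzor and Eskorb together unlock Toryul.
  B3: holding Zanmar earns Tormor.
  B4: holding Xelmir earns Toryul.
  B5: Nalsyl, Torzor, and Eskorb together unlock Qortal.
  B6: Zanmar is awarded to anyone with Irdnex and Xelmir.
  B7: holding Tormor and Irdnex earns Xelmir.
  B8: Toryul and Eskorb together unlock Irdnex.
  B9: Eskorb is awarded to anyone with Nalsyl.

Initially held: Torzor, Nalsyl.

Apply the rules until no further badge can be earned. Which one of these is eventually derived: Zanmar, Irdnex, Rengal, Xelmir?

Irdnex

With Nalsyl, Eskorb is earned (B9).
With Torzor and Eskorb, Toryul is earned (B2).
With Toryul and Eskorb, Irdnex is earned (B8).
No rule produces Rengal, and it is not given. Zanmar would need Irdnex and Xelmir (B6), but Xelmir is never earned. Xelmir would need Tormor and Irdnex (B7), but Tormor is never earned.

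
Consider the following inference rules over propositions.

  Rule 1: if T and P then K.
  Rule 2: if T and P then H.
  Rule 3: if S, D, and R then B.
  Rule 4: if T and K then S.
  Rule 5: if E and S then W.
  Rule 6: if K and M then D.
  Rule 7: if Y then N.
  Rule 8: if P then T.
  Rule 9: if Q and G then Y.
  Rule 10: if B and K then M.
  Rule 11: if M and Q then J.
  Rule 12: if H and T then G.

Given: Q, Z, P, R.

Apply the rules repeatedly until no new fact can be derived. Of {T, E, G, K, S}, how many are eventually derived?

4

From P, Rule 8 gives T.
From T and P, Rule 1 gives K.
From T and P, Rule 2 gives H.
From T and K, Rule 4 gives S.
From H and T, Rule 12 gives G.
T: reached.
No rule produces E, and it is not given.
G: reached.
K: reached.
S: reached.
Reached: T, G, K, and S — 4 of the 5.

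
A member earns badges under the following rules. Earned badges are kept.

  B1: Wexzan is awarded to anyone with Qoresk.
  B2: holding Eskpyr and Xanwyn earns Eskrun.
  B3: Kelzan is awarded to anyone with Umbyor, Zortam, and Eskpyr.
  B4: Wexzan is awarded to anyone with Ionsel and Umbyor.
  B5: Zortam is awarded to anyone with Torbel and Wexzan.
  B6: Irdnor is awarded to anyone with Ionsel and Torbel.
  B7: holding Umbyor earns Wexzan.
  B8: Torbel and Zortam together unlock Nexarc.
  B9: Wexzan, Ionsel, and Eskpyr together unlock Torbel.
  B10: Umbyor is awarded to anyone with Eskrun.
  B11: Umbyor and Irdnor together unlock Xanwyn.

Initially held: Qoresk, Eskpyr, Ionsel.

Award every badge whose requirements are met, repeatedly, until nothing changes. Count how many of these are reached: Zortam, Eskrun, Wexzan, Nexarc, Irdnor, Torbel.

With Qoresk, Wexzan is earned (B1).
With Wexzan, Ionsel, and Eskpyr, Torbel is earned (B9).
With Torbel and Wexzan, Zortam is earned (B5).
With Ionsel and Torbel, Irdnor is earned (B6).
With Torbel and Zortam, Nexarc is earned (B8).
Zortam: reached.
Eskrun would need Eskpyr and Xanwyn (B2), but Xanwyn is never earned.
Wexzan: reached.
Nexarc: reached.
Irdnor: reached.
Torbel: reached.
Reached: Zortam, Wexzan, Nexarc, Irdnor, and Torbel — 5 of the 6.

5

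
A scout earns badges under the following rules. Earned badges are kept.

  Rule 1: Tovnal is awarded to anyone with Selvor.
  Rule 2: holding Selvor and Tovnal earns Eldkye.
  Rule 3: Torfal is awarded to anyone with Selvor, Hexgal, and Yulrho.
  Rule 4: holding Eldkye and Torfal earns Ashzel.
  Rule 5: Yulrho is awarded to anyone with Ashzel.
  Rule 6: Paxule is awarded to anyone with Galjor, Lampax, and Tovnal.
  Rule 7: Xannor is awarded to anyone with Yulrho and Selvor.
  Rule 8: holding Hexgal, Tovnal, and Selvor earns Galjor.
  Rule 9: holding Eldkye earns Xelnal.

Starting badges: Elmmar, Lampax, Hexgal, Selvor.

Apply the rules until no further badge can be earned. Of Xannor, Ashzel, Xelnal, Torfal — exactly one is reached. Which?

Xelnal

With Selvor, Tovnal is earned (Rule 1).
With Selvor and Tovnal, Eldkye is earned (Rule 2).
With Eldkye, Xelnal is earned (Rule 9).
Xannor would need Yulrho and Selvor (Rule 7), but Yulrho is never earned. Torfal would need Selvor, Hexgal, and Yulrho (Rule 3), but Yulrho is never earned. Ashzel would need Eldkye and Torfal (Rule 4), but Torfal is never earned.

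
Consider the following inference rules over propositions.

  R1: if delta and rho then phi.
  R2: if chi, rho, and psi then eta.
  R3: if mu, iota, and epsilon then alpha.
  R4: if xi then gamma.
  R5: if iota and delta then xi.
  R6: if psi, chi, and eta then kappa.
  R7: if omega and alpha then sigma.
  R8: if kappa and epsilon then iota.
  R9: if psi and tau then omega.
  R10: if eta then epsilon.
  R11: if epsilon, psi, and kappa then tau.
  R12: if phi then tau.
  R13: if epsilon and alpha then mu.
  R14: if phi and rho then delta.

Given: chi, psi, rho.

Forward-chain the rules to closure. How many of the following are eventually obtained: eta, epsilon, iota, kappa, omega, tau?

From chi, rho, and psi, R2 gives eta.
eta holds, so epsilon follows (R10).
From psi, chi, and eta, R6 gives kappa.
From epsilon, psi, and kappa, R11 gives tau.
From kappa and epsilon, R8 gives iota.
From psi and tau, R9 gives omega.
eta: reached.
epsilon: reached.
iota: reached.
kappa: reached.
omega: reached.
tau: reached.
All 6 are reached.

6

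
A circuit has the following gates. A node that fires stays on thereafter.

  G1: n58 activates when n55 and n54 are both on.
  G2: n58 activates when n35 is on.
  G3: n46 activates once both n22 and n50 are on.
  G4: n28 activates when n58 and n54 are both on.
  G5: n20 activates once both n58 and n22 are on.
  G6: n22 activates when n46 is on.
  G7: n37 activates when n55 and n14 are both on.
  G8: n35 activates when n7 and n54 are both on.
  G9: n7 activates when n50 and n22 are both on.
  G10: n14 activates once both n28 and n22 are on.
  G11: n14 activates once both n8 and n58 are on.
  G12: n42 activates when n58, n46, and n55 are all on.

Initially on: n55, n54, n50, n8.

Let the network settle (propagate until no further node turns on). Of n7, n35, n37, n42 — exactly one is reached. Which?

n55 and n54 are on, so n58 activates (G1).
n8 and n58 are on, so n14 activates (G11).
n55 and n14 are on, so n37 activates (G7).
n7 would need n50 and n22 (G9), but n22 never turns on. n42 would need n58, n46, and n55 (G12), but n46 never turns on. n35 would need n7 and n54 (G8), but n7 never turns on.

n37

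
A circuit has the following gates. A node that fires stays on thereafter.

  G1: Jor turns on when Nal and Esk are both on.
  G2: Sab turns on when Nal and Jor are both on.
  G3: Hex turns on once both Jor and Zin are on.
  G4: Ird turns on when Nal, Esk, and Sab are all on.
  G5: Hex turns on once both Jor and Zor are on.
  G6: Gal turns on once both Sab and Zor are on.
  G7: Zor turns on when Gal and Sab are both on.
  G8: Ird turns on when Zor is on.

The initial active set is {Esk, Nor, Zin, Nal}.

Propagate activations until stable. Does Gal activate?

Gal would need Sab and Zor (G6), but Zor never turns on.

No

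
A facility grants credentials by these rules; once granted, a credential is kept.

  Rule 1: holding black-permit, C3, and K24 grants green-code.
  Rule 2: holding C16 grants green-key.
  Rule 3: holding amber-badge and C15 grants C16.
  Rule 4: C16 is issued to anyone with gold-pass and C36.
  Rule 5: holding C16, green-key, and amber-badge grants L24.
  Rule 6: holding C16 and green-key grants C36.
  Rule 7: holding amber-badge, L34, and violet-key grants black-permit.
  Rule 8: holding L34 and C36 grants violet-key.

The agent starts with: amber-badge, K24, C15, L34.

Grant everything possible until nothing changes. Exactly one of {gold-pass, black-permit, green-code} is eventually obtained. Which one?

Holding amber-badge and C15 grants C16 (Rule 3).
Holding C16 grants green-key (Rule 2).
Holding C16 and green-key grants C36 (Rule 6).
Holding L34 and C36 grants violet-key (Rule 8).
Holding amber-badge, L34, and violet-key grants black-permit (Rule 7).
No rule produces gold-pass, and it is not given. green-code would need black-permit, C3, and K24 (Rule 1), but C3 is never granted.

black-permit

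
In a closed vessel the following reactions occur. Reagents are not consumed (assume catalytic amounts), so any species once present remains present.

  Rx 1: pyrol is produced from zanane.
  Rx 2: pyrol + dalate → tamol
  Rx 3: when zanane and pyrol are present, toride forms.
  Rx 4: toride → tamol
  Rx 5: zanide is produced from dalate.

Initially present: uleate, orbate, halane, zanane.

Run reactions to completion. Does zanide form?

No

zanide would need dalate (Rx 5), but dalate never forms.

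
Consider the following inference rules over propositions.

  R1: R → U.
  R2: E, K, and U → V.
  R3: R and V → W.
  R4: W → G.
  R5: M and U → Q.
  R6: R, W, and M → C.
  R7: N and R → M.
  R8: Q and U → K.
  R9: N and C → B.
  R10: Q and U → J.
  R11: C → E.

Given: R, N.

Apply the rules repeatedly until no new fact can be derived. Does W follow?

W would need R and V (R3), but V is never established.

No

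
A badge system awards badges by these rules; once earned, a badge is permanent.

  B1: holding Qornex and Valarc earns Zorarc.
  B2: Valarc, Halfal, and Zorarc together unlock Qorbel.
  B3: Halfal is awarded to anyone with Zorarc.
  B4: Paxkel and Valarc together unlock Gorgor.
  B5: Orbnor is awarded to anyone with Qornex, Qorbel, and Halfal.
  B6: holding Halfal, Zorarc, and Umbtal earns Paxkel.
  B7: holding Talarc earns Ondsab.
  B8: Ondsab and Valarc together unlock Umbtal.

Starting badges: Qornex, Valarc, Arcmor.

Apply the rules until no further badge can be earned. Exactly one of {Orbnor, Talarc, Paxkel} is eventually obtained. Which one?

With Qornex and Valarc, Zorarc is earned (B1).
With Zorarc, Halfal is earned (B3).
With Valarc, Halfal, and Zorarc, Qorbel is earned (B2).
With Qornex, Qorbel, and Halfal, Orbnor is earned (B5).
No rule produces Talarc, and it is not given. Paxkel would need Halfal, Zorarc, and Umbtal (B6), but Umbtal is never earned.

Orbnor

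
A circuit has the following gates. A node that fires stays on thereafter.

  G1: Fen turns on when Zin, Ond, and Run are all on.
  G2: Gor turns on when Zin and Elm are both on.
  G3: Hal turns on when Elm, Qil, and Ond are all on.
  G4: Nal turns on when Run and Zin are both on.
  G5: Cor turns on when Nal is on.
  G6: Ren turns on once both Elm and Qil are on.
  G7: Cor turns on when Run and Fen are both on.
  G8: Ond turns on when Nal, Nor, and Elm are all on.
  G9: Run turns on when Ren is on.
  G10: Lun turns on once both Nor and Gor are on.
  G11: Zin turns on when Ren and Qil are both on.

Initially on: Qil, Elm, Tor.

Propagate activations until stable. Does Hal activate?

Hal would need Elm, Qil, and Ond (G3), but Ond never turns on.

No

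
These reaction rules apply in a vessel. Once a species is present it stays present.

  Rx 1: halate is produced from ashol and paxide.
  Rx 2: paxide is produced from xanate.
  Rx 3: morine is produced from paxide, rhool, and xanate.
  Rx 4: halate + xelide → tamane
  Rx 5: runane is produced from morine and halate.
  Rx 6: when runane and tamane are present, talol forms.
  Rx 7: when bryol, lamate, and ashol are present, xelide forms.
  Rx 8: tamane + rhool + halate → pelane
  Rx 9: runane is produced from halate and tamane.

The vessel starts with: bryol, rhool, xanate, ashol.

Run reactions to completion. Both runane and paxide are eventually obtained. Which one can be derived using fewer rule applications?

paxide

paxide: xanate present → paxide forms (Rx 2). [1 rule application]
runane: xanate present → paxide forms (Rx 2). ashol and paxide present → halate forms (Rx 1). paxide, rhool, and xanate present → morine forms (Rx 3). morine and halate present → runane forms (Rx 5). [4 rule applications]
paxide needs fewer.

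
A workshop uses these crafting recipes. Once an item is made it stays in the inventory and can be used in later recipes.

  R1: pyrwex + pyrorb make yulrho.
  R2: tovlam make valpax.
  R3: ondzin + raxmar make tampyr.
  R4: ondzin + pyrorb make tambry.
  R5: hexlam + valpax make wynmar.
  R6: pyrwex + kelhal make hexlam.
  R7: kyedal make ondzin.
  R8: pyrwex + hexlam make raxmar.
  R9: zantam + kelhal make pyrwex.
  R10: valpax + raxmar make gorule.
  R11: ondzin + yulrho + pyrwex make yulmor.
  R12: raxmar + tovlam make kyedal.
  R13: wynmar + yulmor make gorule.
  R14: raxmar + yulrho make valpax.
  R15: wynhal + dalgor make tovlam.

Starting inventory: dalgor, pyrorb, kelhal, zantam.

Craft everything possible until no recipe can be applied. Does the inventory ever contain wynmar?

Yes

zantam + kelhal → pyrwex (R9).
pyrwex + pyrorb → yulrho (R1).
pyrwex + kelhal → hexlam (R6).
Using R8, pyrwex and hexlam make raxmar.
raxmar + yulrho → valpax (R14).
Using R5, hexlam and valpax make wynmar.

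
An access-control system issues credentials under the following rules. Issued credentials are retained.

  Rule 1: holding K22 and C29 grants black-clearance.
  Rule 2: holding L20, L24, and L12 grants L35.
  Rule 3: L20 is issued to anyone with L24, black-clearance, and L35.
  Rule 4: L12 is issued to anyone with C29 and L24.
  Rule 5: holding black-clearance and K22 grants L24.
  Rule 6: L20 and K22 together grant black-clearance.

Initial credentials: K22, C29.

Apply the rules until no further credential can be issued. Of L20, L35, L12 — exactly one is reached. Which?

L12

Holding K22 and C29 grants black-clearance (Rule 1).
Holding black-clearance and K22 grants L24 (Rule 5).
Holding C29 and L24 grants L12 (Rule 4).
L20 would need L24, black-clearance, and L35 (Rule 3), but L35 is never granted. L35 would need L20, L24, and L12 (Rule 2), but L20 is never granted.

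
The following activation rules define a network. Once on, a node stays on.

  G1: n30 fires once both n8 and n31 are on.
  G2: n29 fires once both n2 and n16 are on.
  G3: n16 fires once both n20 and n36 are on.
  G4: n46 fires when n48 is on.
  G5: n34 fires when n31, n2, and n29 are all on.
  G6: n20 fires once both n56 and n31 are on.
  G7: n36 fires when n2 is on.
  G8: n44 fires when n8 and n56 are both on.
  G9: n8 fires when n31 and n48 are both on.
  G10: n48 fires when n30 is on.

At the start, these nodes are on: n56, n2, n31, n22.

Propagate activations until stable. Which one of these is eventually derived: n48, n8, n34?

G7: n2 on → n36 on.
n56 and n31 are on, so n20 fires (G6).
n20 and n36 are on, so n16 fires (G3).
G2: n2 and n16 on → n29 on.
n31, n2, and n29 are on, so n34 fires (G5).
n48 would need n30 (G10), but n30 never turns on. n8 would need n31 and n48 (G9), but n48 never turns on.

n34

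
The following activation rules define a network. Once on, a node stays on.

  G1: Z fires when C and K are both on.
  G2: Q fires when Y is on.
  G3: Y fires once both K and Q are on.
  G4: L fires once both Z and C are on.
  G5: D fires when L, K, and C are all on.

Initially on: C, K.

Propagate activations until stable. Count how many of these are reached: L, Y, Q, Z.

C and K are on, so Z fires (G1).
G4: Z and C on → L on.
L: reached.
Y would need K and Q (G3), but Q never turns on.
Q would need Y (G2), but Y never turns on.
Z: reached.
Reached: L and Z — 2 of the 4.

2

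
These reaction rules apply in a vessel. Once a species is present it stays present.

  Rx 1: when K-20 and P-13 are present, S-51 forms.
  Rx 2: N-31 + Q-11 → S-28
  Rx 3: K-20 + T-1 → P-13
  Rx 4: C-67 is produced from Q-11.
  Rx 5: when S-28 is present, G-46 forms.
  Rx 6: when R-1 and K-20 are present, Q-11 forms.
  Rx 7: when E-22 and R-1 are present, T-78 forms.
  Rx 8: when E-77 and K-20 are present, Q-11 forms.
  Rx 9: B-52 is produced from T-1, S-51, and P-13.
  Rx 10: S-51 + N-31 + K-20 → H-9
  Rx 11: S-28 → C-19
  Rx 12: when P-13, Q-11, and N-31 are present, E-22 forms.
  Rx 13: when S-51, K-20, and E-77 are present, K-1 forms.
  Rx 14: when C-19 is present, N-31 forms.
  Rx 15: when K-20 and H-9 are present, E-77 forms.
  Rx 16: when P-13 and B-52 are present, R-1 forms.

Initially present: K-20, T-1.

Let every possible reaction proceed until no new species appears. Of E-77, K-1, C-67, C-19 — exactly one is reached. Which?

K-20 and T-1 present → P-13 forms (Rx 3).
K-20 and P-13 present → S-51 forms (Rx 1).
T-1, S-51, and P-13 present → B-52 forms (Rx 9).
P-13 and B-52 present → R-1 forms (Rx 16).
R-1 and K-20 present → Q-11 forms (Rx 6).
Q-11 present → C-67 forms (Rx 4).
K-1 would need S-51, K-20, and E-77 (Rx 13), but E-77 never forms. C-19 would need S-28 (Rx 11), but S-28 never forms. E-77 would need K-20 and H-9 (Rx 15), but H-9 never forms.

C-67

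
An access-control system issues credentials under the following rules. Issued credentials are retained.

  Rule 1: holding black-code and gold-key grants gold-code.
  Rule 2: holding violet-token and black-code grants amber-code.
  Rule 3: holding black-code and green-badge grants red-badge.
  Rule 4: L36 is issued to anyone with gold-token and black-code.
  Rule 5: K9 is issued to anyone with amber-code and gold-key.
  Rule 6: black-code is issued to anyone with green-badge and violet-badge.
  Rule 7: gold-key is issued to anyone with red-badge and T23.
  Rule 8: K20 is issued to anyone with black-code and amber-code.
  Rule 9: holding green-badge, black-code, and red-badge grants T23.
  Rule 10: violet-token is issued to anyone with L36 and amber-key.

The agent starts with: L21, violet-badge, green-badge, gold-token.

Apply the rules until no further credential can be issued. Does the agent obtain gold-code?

Yes

Holding green-badge and violet-badge grants black-code (Rule 6).
Holding black-code and green-badge grants red-badge (Rule 3).
Holding green-badge, black-code, and red-badge grants T23 (Rule 9).
Holding red-badge and T23 grants gold-key (Rule 7).
Holding black-code and gold-key grants gold-code (Rule 1).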